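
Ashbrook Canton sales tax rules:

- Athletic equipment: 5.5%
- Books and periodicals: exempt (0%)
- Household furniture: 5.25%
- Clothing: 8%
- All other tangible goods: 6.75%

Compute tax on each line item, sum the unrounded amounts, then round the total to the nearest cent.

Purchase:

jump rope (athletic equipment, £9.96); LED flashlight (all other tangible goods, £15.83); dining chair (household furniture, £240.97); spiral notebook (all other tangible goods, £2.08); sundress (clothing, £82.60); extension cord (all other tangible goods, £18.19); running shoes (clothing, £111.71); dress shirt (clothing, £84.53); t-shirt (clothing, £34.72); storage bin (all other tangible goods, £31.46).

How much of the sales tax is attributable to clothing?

Sundress £82.60: clothing → 8% → £6.608
Running shoes £111.71: clothing → 8% → £8.9368
Dress shirt £84.53: clothing → 8% → £6.7624
T-shirt £34.72: clothing → 8% → £2.7776
Tax on clothing: unrounded sum = £25.0848 → £25.08

£25.08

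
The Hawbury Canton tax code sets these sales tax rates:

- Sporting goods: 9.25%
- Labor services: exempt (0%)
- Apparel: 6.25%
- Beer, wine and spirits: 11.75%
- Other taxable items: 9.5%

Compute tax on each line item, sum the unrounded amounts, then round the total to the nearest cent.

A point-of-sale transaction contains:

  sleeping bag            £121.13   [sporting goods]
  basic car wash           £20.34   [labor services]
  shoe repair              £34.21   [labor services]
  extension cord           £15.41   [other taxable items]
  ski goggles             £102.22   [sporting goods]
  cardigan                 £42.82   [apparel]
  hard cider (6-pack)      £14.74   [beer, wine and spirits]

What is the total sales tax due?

£26.53

Sleeping bag £121.13: sporting goods → 9.25% → £11.204525
Basic car wash £20.34: labor services → 0% → £0.00
Shoe repair £34.21: labor services → 0% → £0.00
Extension cord £15.41: other taxable items → 9.5% → £1.46395
Ski goggles £102.22: sporting goods → 9.25% → £9.45535
Cardigan £42.82: apparel → 6.25% → £2.67625
Hard cider (6-pack) £14.74: beer, wine and spirits → 11.75% → £1.73195
Unrounded tax sum = £26.532025 → £26.53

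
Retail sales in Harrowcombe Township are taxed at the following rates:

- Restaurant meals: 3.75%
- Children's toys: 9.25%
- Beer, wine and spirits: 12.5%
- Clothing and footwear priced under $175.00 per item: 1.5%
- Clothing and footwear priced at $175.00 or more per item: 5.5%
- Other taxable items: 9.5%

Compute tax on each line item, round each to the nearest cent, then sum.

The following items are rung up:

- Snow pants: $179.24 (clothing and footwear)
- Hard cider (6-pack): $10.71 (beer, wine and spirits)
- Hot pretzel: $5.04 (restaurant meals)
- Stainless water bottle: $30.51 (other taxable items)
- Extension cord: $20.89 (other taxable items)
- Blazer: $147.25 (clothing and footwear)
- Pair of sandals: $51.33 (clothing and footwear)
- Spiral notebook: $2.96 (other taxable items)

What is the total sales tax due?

$19.53

Snow pants $179.24: clothing and footwear, $175.00 or more → 5.5% → $9.86
Hard cider (6-pack) $10.71: beer, wine and spirits → 12.5% → $1.34
Hot pretzel $5.04: restaurant meals → 3.75% → $0.19
Stainless water bottle $30.51: other taxable items → 9.5% → $2.90
Extension cord $20.89: other taxable items → 9.5% → $1.98
Blazer $147.25: clothing and footwear, under $175.00 → 1.5% → $2.21
Pair of sandals $51.33: clothing and footwear, under $175.00 → 1.5% → $0.77
Spiral notebook $2.96: other taxable items → 9.5% → $0.28
Total tax = $9.86 + $1.34 + $0.19 + $2.90 + $1.98 + $2.21 + $0.77 + $0.28 = $19.53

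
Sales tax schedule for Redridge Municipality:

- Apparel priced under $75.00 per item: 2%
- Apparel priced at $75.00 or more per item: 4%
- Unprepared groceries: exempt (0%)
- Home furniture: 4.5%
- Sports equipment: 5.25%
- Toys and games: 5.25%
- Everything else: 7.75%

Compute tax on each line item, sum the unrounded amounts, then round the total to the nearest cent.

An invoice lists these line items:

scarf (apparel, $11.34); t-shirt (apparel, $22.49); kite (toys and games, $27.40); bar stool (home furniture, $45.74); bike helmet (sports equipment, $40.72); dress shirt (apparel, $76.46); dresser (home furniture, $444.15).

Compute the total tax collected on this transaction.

Scarf $11.34: apparel, under $75.00 → 2% → $0.2268
T-shirt $22.49: apparel, under $75.00 → 2% → $0.4498
Kite $27.40: toys and games → 5.25% → $1.4385
Bar stool $45.74: home furniture → 4.5% → $2.0583
Bike helmet $40.72: sports equipment → 5.25% → $2.1378
Dress shirt $76.46: apparel, $75.00 or more → 4% → $3.0584
Dresser $444.15: home furniture → 4.5% → $19.98675
Unrounded tax sum = $29.35635 → $29.36

$29.36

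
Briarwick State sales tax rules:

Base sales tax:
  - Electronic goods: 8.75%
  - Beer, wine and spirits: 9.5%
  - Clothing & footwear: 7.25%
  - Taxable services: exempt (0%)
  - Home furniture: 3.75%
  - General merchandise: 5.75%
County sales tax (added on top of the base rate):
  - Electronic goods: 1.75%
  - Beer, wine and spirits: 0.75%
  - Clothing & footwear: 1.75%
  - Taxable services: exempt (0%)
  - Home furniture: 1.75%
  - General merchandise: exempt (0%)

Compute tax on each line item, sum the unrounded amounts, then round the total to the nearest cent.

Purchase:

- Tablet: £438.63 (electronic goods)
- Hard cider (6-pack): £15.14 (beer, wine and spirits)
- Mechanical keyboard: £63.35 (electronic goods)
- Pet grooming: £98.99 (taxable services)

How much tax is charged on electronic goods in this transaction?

Tablet £438.63: electronic goods → 8.75% + 1.75% county = 10.5% → £46.05615
Mechanical keyboard £63.35: electronic goods → 8.75% + 1.75% county = 10.5% → £6.65175
Tax on electronic goods: unrounded sum = £52.7079 → £52.71

£52.71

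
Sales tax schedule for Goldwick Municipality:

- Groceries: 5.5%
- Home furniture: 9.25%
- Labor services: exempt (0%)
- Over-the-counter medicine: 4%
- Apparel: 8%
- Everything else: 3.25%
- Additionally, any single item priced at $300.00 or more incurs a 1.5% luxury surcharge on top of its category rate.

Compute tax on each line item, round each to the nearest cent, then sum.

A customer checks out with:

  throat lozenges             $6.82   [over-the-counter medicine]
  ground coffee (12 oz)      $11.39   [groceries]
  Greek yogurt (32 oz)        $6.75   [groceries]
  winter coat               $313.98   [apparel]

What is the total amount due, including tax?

Throat lozenges $6.82: over-the-counter medicine → 4% → $0.27
Ground coffee (12 oz) $11.39: groceries → 5.5% → $0.63
Greek yogurt (32 oz) $6.75: groceries → 5.5% → $0.37
Winter coat $313.98: apparel → 8% + 1.5% surcharge = 9.5% → $29.83
Subtotal = $338.94; tax = $31.10; total due = $370.04

$370.04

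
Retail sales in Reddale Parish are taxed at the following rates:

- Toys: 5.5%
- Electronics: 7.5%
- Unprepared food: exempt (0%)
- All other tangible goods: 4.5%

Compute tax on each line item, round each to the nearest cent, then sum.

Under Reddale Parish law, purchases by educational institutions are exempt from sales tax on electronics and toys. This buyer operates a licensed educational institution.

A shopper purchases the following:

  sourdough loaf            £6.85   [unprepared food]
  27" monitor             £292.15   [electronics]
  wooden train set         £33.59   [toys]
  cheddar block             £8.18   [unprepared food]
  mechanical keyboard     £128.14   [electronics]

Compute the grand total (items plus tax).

£468.91

Sourdough loaf £6.85: unprepared food → 0% → £0.00
27" monitor £292.15: electronics, buyer-exempt → 0% → £0.00
Wooden train set £33.59: toys, buyer-exempt → 0% → £0.00
Cheddar block £8.18: unprepared food → 0% → £0.00
Mechanical keyboard £128.14: electronics, buyer-exempt → 0% → £0.00
Subtotal = £468.91; tax = £0.00; total due = £468.91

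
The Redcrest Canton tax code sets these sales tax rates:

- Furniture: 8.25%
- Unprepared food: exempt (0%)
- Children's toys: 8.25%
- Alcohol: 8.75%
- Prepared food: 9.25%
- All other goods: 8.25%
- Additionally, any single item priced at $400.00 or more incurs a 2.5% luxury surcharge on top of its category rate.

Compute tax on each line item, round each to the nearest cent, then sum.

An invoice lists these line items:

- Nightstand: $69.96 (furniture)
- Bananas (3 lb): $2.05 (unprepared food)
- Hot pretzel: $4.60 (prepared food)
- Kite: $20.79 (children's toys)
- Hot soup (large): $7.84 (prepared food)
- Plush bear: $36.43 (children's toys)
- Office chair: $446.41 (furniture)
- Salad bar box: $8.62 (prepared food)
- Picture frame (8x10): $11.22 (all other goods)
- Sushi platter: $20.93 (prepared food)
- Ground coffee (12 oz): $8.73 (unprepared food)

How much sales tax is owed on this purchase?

Nightstand $69.96: furniture → 8.25% → $5.77
Bananas (3 lb) $2.05: unprepared food → 0% → $0.00
Hot pretzel $4.60: prepared food → 9.25% → $0.43
Kite $20.79: children's toys → 8.25% → $1.72
Hot soup (large) $7.84: prepared food → 9.25% → $0.73
Plush bear $36.43: children's toys → 8.25% → $3.01
Office chair $446.41: furniture → 8.25% + 2.5% surcharge = 10.75% → $47.99
Salad bar box $8.62: prepared food → 9.25% → $0.80
Picture frame (8x10) $11.22: all other goods → 8.25% → $0.93
Sushi platter $20.93: prepared food → 9.25% → $1.94
Ground coffee (12 oz) $8.73: unprepared food → 0% → $0.00
Total tax = $5.77 + $0.43 + $1.72 + $0.73 + $3.01 + $47.99 + $0.80 + $0.93 + $1.94 = $63.32

$63.32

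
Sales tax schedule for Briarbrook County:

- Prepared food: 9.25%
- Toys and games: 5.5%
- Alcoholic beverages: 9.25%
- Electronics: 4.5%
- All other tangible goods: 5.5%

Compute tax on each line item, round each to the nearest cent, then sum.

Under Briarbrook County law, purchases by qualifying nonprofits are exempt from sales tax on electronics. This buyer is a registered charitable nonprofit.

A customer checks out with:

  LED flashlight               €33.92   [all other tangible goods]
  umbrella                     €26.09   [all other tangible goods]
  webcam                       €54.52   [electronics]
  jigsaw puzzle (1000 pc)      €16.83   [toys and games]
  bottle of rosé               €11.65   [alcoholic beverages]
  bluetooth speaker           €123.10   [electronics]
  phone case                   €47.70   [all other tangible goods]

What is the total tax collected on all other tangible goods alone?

€5.92

LED flashlight €33.92: all other tangible goods → 5.5% → €1.87
Umbrella €26.09: all other tangible goods → 5.5% → €1.43
Phone case €47.70: all other tangible goods → 5.5% → €2.62
Tax on all other tangible goods = €1.87 + €1.43 + €2.62 = €5.92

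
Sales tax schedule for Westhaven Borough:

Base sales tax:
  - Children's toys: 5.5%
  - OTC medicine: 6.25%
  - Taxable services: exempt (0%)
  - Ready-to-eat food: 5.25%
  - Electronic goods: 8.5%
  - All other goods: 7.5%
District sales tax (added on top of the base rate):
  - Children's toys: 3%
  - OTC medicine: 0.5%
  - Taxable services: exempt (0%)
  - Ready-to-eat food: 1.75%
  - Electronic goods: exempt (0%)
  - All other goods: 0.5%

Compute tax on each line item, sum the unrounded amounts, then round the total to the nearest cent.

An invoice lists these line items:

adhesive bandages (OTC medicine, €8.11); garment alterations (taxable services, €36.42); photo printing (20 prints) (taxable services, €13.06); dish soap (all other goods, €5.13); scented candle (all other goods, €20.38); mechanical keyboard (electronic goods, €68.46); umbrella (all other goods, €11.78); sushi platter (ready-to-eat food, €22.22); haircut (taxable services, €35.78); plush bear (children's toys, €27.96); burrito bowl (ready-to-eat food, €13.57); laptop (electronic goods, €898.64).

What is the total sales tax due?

Adhesive bandages €8.11: OTC medicine → 6.25% + 0.5% district = 6.75% → €0.547425
Garment alterations €36.42: taxable services → 0% + 0% district = 0% → €0.00
Photo printing (20 prints) €13.06: taxable services → 0% + 0% district = 0% → €0.00
Dish soap €5.13: all other goods → 7.5% + 0.5% district = 8% → €0.4104
Scented candle €20.38: all other goods → 7.5% + 0.5% district = 8% → €1.6304
Mechanical keyboard €68.46: electronic goods → 8.5% + 0% district = 8.5% → €5.8191
Umbrella €11.78: all other goods → 7.5% + 0.5% district = 8% → €0.9424
Sushi platter €22.22: ready-to-eat food → 5.25% + 1.75% district = 7% → €1.5554
Haircut €35.78: taxable services → 0% + 0% district = 0% → €0.00
Plush bear €27.96: children's toys → 5.5% + 3% district = 8.5% → €2.3766
Burrito bowl €13.57: ready-to-eat food → 5.25% + 1.75% district = 7% → €0.9499
Laptop €898.64: electronic goods → 8.5% + 0% district = 8.5% → €76.3844
Unrounded tax sum = €90.616025 → €90.62

€90.62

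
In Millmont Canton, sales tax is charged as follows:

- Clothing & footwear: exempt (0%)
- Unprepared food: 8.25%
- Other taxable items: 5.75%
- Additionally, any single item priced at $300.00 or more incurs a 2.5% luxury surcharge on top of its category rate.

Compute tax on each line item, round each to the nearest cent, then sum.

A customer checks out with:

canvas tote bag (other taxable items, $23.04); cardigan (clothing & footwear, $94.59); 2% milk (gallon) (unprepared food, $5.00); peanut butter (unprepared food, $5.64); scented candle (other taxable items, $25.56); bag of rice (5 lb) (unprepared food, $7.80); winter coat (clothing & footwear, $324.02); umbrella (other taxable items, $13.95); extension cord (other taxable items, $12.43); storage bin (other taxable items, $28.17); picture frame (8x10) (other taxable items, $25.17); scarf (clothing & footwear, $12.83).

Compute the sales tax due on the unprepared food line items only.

$1.52

2% milk (gallon) $5.00: unprepared food → 8.25% → $0.41
Peanut butter $5.64: unprepared food → 8.25% → $0.47
Bag of rice (5 lb) $7.80: unprepared food → 8.25% → $0.64
Tax on unprepared food = $0.41 + $0.47 + $0.64 = $1.52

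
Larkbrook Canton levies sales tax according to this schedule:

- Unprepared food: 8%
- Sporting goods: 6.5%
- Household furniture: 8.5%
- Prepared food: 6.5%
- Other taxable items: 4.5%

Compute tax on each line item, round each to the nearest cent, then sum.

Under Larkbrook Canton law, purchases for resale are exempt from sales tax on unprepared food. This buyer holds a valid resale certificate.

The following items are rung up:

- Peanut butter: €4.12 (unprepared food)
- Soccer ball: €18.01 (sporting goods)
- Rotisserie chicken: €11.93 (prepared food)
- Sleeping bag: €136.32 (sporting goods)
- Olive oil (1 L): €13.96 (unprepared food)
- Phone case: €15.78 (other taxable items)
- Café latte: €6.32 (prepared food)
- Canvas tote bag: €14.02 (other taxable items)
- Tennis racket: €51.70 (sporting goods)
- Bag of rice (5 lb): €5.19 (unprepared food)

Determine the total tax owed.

€15.92

Peanut butter €4.12: unprepared food, buyer-exempt → 0% → €0.00
Soccer ball €18.01: sporting goods → 6.5% → €1.17
Rotisserie chicken €11.93: prepared food → 6.5% → €0.78
Sleeping bag €136.32: sporting goods → 6.5% → €8.86
Olive oil (1 L) €13.96: unprepared food, buyer-exempt → 0% → €0.00
Phone case €15.78: other taxable items → 4.5% → €0.71
Café latte €6.32: prepared food → 6.5% → €0.41
Canvas tote bag €14.02: other taxable items → 4.5% → €0.63
Tennis racket €51.70: sporting goods → 6.5% → €3.36
Bag of rice (5 lb) €5.19: unprepared food, buyer-exempt → 0% → €0.00
Total tax = €1.17 + €0.78 + €8.86 + €0.71 + €0.41 + €0.63 + €3.36 = €15.92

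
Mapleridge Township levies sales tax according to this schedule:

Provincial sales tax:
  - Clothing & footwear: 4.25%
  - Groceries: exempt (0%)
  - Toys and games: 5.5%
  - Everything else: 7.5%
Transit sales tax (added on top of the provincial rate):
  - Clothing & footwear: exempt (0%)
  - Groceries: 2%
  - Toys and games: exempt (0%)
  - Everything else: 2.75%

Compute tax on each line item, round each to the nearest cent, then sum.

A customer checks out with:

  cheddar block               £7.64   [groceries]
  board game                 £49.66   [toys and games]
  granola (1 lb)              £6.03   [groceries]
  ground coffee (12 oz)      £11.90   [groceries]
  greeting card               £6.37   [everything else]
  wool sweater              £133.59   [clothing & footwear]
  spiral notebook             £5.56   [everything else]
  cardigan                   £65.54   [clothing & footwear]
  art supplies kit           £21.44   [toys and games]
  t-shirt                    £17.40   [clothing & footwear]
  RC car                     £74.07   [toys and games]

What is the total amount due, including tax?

Cheddar block £7.64: groceries → 0% + 2% transit = 2% → £0.15
Board game £49.66: toys and games → 5.5% + 0% transit = 5.5% → £2.73
Granola (1 lb) £6.03: groceries → 0% + 2% transit = 2% → £0.12
Ground coffee (12 oz) £11.90: groceries → 0% + 2% transit = 2% → £0.24
Greeting card £6.37: everything else → 7.5% + 2.75% transit = 10.25% → £0.65
Wool sweater £133.59: clothing & footwear → 4.25% + 0% transit = 4.25% → £5.68
Spiral notebook £5.56: everything else → 7.5% + 2.75% transit = 10.25% → £0.57
Cardigan £65.54: clothing & footwear → 4.25% + 0% transit = 4.25% → £2.79
Art supplies kit £21.44: toys and games → 5.5% + 0% transit = 5.5% → £1.18
T-shirt £17.40: clothing & footwear → 4.25% + 0% transit = 4.25% → £0.74
RC car £74.07: toys and games → 5.5% + 0% transit = 5.5% → £4.07
Subtotal = £399.20; tax = £18.92; total due = £418.12

£418.12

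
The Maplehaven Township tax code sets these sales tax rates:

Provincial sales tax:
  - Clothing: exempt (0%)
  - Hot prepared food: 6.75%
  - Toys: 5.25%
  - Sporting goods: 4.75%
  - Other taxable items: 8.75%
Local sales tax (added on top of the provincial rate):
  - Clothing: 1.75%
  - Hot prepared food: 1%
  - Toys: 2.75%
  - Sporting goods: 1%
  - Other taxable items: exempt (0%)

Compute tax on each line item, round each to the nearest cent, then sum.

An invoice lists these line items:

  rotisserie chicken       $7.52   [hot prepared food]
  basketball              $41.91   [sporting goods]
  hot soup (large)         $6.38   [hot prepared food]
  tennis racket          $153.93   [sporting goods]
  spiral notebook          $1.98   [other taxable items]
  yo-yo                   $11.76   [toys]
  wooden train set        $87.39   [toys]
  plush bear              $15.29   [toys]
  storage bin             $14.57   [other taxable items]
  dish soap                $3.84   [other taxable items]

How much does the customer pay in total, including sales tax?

Rotisserie chicken $7.52: hot prepared food → 6.75% + 1% local = 7.75% → $0.58
Basketball $41.91: sporting goods → 4.75% + 1% local = 5.75% → $2.41
Hot soup (large) $6.38: hot prepared food → 6.75% + 1% local = 7.75% → $0.49
Tennis racket $153.93: sporting goods → 4.75% + 1% local = 5.75% → $8.85
Spiral notebook $1.98: other taxable items → 8.75% + 0% local = 8.75% → $0.17
Yo-yo $11.76: toys → 5.25% + 2.75% local = 8% → $0.94
Wooden train set $87.39: toys → 5.25% + 2.75% local = 8% → $6.99
Plush bear $15.29: toys → 5.25% + 2.75% local = 8% → $1.22
Storage bin $14.57: other taxable items → 8.75% + 0% local = 8.75% → $1.27
Dish soap $3.84: other taxable items → 8.75% + 0% local = 8.75% → $0.34
Subtotal = $344.57; tax = $23.26; total due = $367.83

$367.83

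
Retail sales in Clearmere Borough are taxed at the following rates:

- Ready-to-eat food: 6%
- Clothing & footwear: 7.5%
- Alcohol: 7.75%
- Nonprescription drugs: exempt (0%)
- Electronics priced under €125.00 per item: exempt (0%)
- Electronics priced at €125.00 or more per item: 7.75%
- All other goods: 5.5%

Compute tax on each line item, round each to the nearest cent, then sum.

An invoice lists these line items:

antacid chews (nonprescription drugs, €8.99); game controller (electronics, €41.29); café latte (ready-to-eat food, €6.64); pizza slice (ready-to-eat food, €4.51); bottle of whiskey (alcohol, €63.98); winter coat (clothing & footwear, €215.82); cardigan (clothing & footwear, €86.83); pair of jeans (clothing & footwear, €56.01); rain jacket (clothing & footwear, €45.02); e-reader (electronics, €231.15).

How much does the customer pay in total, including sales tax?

€814.06

Antacid chews €8.99: nonprescription drugs → 0% → €0.00
Game controller €41.29: electronics, under €125.00 → 0% → €0.00
Café latte €6.64: ready-to-eat food → 6% → €0.40
Pizza slice €4.51: ready-to-eat food → 6% → €0.27
Bottle of whiskey €63.98: alcohol → 7.75% → €4.96
Winter coat €215.82: clothing & footwear → 7.5% → €16.19
Cardigan €86.83: clothing & footwear → 7.5% → €6.51
Pair of jeans €56.01: clothing & footwear → 7.5% → €4.20
Rain jacket €45.02: clothing & footwear → 7.5% → €3.38
E-reader €231.15: electronics, €125.00 or more → 7.75% → €17.91
Subtotal = €760.24; tax = €53.82; total due = €814.06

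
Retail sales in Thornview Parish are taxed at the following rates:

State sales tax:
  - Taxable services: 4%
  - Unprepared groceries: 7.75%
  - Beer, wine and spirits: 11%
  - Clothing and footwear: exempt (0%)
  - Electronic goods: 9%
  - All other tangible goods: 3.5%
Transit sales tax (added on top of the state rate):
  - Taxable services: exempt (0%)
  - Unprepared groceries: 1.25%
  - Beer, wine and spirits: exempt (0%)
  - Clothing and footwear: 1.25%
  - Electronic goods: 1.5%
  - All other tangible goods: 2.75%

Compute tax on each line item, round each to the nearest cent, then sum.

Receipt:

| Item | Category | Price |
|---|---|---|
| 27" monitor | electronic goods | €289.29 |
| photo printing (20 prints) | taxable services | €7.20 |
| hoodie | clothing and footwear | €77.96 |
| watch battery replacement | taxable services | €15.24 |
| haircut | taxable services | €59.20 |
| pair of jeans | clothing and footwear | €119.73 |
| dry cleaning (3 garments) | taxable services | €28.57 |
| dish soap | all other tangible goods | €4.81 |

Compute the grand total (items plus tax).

€639.56

27" monitor €289.29: electronic goods → 9% + 1.5% transit = 10.5% → €30.38
Photo printing (20 prints) €7.20: taxable services → 4% + 0% transit = 4% → €0.29
Hoodie €77.96: clothing and footwear → 0% + 1.25% transit = 1.25% → €0.97
Watch battery replacement €15.24: taxable services → 4% + 0% transit = 4% → €0.61
Haircut €59.20: taxable services → 4% + 0% transit = 4% → €2.37
Pair of jeans €119.73: clothing and footwear → 0% + 1.25% transit = 1.25% → €1.50
Dry cleaning (3 garments) €28.57: taxable services → 4% + 0% transit = 4% → €1.14
Dish soap €4.81: all other tangible goods → 3.5% + 2.75% transit = 6.25% → €0.30
Subtotal = €602.00; tax = €37.56; total due = €639.56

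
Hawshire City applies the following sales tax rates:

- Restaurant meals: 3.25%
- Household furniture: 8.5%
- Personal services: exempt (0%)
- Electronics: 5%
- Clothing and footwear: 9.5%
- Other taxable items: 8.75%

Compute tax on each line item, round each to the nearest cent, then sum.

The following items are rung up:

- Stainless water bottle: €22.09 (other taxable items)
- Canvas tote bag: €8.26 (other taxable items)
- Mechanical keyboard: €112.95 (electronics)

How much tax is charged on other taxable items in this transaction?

€2.65

Stainless water bottle €22.09: other taxable items → 8.75% → €1.93
Canvas tote bag €8.26: other taxable items → 8.75% → €0.72
Tax on other taxable items = €1.93 + €0.72 = €2.65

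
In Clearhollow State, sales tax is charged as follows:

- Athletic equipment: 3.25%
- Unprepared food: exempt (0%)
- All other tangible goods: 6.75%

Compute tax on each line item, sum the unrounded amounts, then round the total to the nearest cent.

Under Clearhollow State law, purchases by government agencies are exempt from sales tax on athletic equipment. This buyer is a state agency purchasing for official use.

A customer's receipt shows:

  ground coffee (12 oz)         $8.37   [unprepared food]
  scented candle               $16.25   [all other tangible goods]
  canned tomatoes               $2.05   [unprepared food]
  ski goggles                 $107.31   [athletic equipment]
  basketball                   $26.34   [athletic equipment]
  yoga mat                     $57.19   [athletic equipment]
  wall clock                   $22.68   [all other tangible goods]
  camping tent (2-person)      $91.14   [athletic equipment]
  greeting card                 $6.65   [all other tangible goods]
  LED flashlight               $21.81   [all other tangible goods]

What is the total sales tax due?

Ground coffee (12 oz) $8.37: unprepared food → 0% → $0.00
Scented candle $16.25: all other tangible goods → 6.75% → $1.096875
Canned tomatoes $2.05: unprepared food → 0% → $0.00
Ski goggles $107.31: athletic equipment, buyer-exempt → 0% → $0.00
Basketball $26.34: athletic equipment, buyer-exempt → 0% → $0.00
Yoga mat $57.19: athletic equipment, buyer-exempt → 0% → $0.00
Wall clock $22.68: all other tangible goods → 6.75% → $1.5309
Camping tent (2-person) $91.14: athletic equipment, buyer-exempt → 0% → $0.00
Greeting card $6.65: all other tangible goods → 6.75% → $0.448875
LED flashlight $21.81: all other tangible goods → 6.75% → $1.472175
Unrounded tax sum = $4.548825 → $4.55

$4.55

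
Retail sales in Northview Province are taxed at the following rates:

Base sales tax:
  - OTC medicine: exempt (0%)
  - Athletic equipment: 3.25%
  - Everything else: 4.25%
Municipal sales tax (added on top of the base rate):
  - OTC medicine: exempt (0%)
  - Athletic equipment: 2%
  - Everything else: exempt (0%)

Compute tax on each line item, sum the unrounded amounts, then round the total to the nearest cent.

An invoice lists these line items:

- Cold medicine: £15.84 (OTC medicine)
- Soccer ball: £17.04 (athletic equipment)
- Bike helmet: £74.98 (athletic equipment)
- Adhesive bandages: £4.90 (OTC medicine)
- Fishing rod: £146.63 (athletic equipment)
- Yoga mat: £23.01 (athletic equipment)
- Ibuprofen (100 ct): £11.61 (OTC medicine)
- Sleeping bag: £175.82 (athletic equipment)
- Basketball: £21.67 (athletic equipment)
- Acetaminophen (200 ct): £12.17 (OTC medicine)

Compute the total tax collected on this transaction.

£24.11

Cold medicine £15.84: OTC medicine → 0% + 0% municipal = 0% → £0.00
Soccer ball £17.04: athletic equipment → 3.25% + 2% municipal = 5.25% → £0.8946
Bike helmet £74.98: athletic equipment → 3.25% + 2% municipal = 5.25% → £3.93645
Adhesive bandages £4.90: OTC medicine → 0% + 0% municipal = 0% → £0.00
Fishing rod £146.63: athletic equipment → 3.25% + 2% municipal = 5.25% → £7.698075
Yoga mat £23.01: athletic equipment → 3.25% + 2% municipal = 5.25% → £1.208025
Ibuprofen (100 ct) £11.61: OTC medicine → 0% + 0% municipal = 0% → £0.00
Sleeping bag £175.82: athletic equipment → 3.25% + 2% municipal = 5.25% → £9.23055
Basketball £21.67: athletic equipment → 3.25% + 2% municipal = 5.25% → £1.137675
Acetaminophen (200 ct) £12.17: OTC medicine → 0% + 0% municipal = 0% → £0.00
Unrounded tax sum = £24.105375 → £24.11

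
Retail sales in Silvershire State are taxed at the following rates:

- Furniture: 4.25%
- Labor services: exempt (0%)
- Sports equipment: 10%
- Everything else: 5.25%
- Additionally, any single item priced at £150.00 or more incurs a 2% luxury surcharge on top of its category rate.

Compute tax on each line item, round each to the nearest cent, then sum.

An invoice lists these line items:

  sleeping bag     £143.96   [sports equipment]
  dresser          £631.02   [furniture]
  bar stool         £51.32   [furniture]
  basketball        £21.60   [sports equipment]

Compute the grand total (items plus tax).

£906.08

Sleeping bag £143.96: sports equipment → 10% → £14.40
Dresser £631.02: furniture → 4.25% + 2% surcharge = 6.25% → £39.44
Bar stool £51.32: furniture → 4.25% → £2.18
Basketball £21.60: sports equipment → 10% → £2.16
Subtotal = £847.90; tax = £58.18; total due = £906.08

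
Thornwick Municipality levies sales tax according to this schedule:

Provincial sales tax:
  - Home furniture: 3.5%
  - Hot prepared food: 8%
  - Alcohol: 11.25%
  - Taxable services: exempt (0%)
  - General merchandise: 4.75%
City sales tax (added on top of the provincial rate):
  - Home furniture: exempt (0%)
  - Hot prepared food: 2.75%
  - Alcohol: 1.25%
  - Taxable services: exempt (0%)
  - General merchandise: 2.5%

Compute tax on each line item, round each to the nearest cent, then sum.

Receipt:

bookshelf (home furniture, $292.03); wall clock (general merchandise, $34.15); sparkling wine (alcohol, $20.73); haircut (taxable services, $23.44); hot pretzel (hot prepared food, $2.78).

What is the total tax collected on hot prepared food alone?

Hot pretzel $2.78: hot prepared food → 8% + 2.75% city = 10.75% → $0.30
Tax on hot prepared food = $0.30

$0.30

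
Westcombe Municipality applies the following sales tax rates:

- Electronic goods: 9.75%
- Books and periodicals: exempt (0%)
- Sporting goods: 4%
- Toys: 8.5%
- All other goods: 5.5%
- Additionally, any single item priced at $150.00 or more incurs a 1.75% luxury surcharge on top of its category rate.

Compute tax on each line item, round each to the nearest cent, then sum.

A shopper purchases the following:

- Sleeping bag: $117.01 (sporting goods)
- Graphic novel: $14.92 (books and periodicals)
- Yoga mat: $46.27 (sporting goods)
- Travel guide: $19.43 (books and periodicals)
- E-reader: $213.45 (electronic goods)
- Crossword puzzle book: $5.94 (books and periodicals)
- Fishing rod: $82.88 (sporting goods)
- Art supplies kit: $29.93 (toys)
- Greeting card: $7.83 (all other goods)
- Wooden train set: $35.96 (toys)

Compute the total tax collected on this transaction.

Sleeping bag $117.01: sporting goods → 4% → $4.68
Graphic novel $14.92: books and periodicals → 0% → $0.00
Yoga mat $46.27: sporting goods → 4% → $1.85
Travel guide $19.43: books and periodicals → 0% → $0.00
E-reader $213.45: electronic goods → 9.75% + 1.75% surcharge = 11.5% → $24.55
Crossword puzzle book $5.94: books and periodicals → 0% → $0.00
Fishing rod $82.88: sporting goods → 4% → $3.32
Art supplies kit $29.93: toys → 8.5% → $2.54
Greeting card $7.83: all other goods → 5.5% → $0.43
Wooden train set $35.96: toys → 8.5% → $3.06
Total tax = $4.68 + $1.85 + $24.55 + $3.32 + $2.54 + $0.43 + $3.06 = $40.43

$40.43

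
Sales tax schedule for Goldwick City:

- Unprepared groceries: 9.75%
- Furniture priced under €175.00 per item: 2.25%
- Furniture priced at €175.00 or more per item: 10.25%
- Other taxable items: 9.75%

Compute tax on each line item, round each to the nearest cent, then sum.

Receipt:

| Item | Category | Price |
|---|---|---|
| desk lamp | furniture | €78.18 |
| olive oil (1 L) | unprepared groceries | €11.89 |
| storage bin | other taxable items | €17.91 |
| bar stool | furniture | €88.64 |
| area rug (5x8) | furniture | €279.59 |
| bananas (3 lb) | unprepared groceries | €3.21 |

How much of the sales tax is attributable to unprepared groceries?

Olive oil (1 L) €11.89: unprepared groceries → 9.75% → €1.16
Bananas (3 lb) €3.21: unprepared groceries → 9.75% → €0.31
Tax on unprepared groceries = €1.16 + €0.31 = €1.47

€1.47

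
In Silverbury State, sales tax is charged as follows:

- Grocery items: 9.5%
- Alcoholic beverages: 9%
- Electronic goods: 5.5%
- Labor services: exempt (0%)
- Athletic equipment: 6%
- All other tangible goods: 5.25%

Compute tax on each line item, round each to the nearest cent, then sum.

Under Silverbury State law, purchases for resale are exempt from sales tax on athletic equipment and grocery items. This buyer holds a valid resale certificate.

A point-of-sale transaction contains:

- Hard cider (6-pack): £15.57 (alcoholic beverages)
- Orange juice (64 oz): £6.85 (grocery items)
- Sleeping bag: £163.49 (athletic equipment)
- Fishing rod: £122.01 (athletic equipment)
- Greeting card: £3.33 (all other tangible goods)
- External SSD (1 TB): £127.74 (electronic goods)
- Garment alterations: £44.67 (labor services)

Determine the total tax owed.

Hard cider (6-pack) £15.57: alcoholic beverages → 9% → £1.40
Orange juice (64 oz) £6.85: grocery items, buyer-exempt → 0% → £0.00
Sleeping bag £163.49: athletic equipment, buyer-exempt → 0% → £0.00
Fishing rod £122.01: athletic equipment, buyer-exempt → 0% → £0.00
Greeting card £3.33: all other tangible goods → 5.25% → £0.17
External SSD (1 TB) £127.74: electronic goods → 5.5% → £7.03
Garment alterations £44.67: labor services → 0% → £0.00
Total tax = £1.40 + £0.17 + £7.03 = £8.60

£8.60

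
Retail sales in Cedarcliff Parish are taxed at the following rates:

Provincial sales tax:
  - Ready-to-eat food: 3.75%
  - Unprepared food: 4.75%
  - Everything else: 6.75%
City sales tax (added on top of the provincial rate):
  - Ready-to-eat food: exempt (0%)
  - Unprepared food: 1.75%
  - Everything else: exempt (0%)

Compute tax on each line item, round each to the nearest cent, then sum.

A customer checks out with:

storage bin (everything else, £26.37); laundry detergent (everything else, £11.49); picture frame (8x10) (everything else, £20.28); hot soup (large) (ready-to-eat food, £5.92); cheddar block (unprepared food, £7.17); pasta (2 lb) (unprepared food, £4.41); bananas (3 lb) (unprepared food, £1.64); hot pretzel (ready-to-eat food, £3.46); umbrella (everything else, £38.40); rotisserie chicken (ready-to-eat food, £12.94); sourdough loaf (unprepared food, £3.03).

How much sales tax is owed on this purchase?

Storage bin £26.37: everything else → 6.75% + 0% city = 6.75% → £1.78
Laundry detergent £11.49: everything else → 6.75% + 0% city = 6.75% → £0.78
Picture frame (8x10) £20.28: everything else → 6.75% + 0% city = 6.75% → £1.37
Hot soup (large) £5.92: ready-to-eat food → 3.75% + 0% city = 3.75% → £0.22
Cheddar block £7.17: unprepared food → 4.75% + 1.75% city = 6.5% → £0.47
Pasta (2 lb) £4.41: unprepared food → 4.75% + 1.75% city = 6.5% → £0.29
Bananas (3 lb) £1.64: unprepared food → 4.75% + 1.75% city = 6.5% → £0.11
Hot pretzel £3.46: ready-to-eat food → 3.75% + 0% city = 3.75% → £0.13
Umbrella £38.40: everything else → 6.75% + 0% city = 6.75% → £2.59
Rotisserie chicken £12.94: ready-to-eat food → 3.75% + 0% city = 3.75% → £0.49
Sourdough loaf £3.03: unprepared food → 4.75% + 1.75% city = 6.5% → £0.20
Total tax = £1.78 + £0.78 + £1.37 + £0.22 + £0.47 + £0.29 + £0.11 + £0.13 + £2.59 + £0.49 + £0.20 = £8.43

£8.43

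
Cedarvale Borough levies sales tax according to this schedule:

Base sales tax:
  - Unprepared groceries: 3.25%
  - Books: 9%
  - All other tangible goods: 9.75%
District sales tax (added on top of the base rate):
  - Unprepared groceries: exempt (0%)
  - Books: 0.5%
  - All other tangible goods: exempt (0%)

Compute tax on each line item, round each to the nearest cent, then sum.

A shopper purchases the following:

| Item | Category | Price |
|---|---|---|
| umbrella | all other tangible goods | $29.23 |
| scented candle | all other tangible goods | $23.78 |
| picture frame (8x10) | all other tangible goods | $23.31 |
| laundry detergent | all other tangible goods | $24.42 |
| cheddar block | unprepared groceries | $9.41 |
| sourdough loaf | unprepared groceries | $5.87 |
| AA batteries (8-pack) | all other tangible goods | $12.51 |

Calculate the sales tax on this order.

$11.54

Umbrella $29.23: all other tangible goods → 9.75% + 0% district = 9.75% → $2.85
Scented candle $23.78: all other tangible goods → 9.75% + 0% district = 9.75% → $2.32
Picture frame (8x10) $23.31: all other tangible goods → 9.75% + 0% district = 9.75% → $2.27
Laundry detergent $24.42: all other tangible goods → 9.75% + 0% district = 9.75% → $2.38
Cheddar block $9.41: unprepared groceries → 3.25% + 0% district = 3.25% → $0.31
Sourdough loaf $5.87: unprepared groceries → 3.25% + 0% district = 3.25% → $0.19
AA batteries (8-pack) $12.51: all other tangible goods → 9.75% + 0% district = 9.75% → $1.22
Total tax = $2.85 + $2.32 + $2.27 + $2.38 + $0.31 + $0.19 + $1.22 = $11.54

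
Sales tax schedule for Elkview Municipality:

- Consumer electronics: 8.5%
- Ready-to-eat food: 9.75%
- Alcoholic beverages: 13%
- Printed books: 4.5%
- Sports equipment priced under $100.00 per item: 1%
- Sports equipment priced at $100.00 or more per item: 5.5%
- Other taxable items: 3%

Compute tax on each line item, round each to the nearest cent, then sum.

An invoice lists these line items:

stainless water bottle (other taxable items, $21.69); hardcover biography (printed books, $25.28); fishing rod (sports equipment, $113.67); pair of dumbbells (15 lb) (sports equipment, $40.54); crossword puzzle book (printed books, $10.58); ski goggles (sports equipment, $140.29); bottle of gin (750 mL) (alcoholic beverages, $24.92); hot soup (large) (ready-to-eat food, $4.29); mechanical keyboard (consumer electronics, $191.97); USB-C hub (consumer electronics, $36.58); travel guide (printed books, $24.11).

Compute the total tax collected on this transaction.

$40.82

Stainless water bottle $21.69: other taxable items → 3% → $0.65
Hardcover biography $25.28: printed books → 4.5% → $1.14
Fishing rod $113.67: sports equipment, $100.00 or more → 5.5% → $6.25
Pair of dumbbells (15 lb) $40.54: sports equipment, under $100.00 → 1% → $0.41
Crossword puzzle book $10.58: printed books → 4.5% → $0.48
Ski goggles $140.29: sports equipment, $100.00 or more → 5.5% → $7.72
Bottle of gin (750 mL) $24.92: alcoholic beverages → 13% → $3.24
Hot soup (large) $4.29: ready-to-eat food → 9.75% → $0.42
Mechanical keyboard $191.97: consumer electronics → 8.5% → $16.32
USB-C hub $36.58: consumer electronics → 8.5% → $3.11
Travel guide $24.11: printed books → 4.5% → $1.08
Total tax = $0.65 + $1.14 + $6.25 + $0.41 + $0.48 + $7.72 + $3.24 + $0.42 + $16.32 + $3.11 + $1.08 = $40.82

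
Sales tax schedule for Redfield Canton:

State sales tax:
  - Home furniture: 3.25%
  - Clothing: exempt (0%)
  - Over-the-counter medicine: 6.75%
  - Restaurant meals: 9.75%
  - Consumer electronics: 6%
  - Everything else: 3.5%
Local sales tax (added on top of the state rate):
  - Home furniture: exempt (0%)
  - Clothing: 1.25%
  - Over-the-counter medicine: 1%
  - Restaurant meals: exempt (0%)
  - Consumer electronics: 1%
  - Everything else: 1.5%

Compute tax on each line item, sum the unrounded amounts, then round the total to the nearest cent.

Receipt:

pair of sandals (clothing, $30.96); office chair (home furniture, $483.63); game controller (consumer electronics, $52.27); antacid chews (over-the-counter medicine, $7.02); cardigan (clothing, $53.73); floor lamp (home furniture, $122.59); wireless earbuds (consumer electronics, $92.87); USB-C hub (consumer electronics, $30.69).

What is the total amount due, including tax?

$907.37

Pair of sandals $30.96: clothing → 0% + 1.25% local = 1.25% → $0.387
Office chair $483.63: home furniture → 3.25% + 0% local = 3.25% → $15.717975
Game controller $52.27: consumer electronics → 6% + 1% local = 7% → $3.6589
Antacid chews $7.02: over-the-counter medicine → 6.75% + 1% local = 7.75% → $0.54405
Cardigan $53.73: clothing → 0% + 1.25% local = 1.25% → $0.671625
Floor lamp $122.59: home furniture → 3.25% + 0% local = 3.25% → $3.984175
Wireless earbuds $92.87: consumer electronics → 6% + 1% local = 7% → $6.5009
USB-C hub $30.69: consumer electronics → 6% + 1% local = 7% → $2.1483
Subtotal = $873.76; unrounded tax = $33.612925 → $33.61; total due = $907.37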